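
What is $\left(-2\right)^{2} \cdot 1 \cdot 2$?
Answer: $8$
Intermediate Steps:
$\left(-2\right)^{2} \cdot 1 \cdot 2 = 4 \cdot 1 \cdot 2 = 4 \cdot 2 = 8$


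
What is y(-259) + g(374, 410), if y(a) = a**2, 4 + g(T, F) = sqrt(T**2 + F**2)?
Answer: 67077 + 2*sqrt(76994) ≈ 67632.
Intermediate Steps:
g(T, F) = -4 + sqrt(F**2 + T**2) (g(T, F) = -4 + sqrt(T**2 + F**2) = -4 + sqrt(F**2 + T**2))
y(-259) + g(374, 410) = (-259)**2 + (-4 + sqrt(410**2 + 374**2)) = 67081 + (-4 + sqrt(168100 + 139876)) = 67081 + (-4 + sqrt(307976)) = 67081 + (-4 + 2*sqrt(76994)) = 67077 + 2*sqrt(76994)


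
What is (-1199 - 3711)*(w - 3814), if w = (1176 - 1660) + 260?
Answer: 19826580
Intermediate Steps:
w = -224 (w = -484 + 260 = -224)
(-1199 - 3711)*(w - 3814) = (-1199 - 3711)*(-224 - 3814) = -4910*(-4038) = 19826580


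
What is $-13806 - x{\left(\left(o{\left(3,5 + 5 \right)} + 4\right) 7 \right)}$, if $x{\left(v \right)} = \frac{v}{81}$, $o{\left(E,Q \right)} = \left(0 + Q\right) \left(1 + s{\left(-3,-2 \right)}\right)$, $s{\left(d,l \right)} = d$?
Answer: $- \frac{1118174}{81} \approx -13805.0$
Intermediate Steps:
$o{\left(E,Q \right)} = - 2 Q$ ($o{\left(E,Q \right)} = \left(0 + Q\right) \left(1 - 3\right) = Q \left(-2\right) = - 2 Q$)
$x{\left(v \right)} = \frac{v}{81}$ ($x{\left(v \right)} = v \frac{1}{81} = \frac{v}{81}$)
$-13806 - x{\left(\left(o{\left(3,5 + 5 \right)} + 4\right) 7 \right)} = -13806 - \frac{\left(- 2 \left(5 + 5\right) + 4\right) 7}{81} = -13806 - \frac{\left(\left(-2\right) 10 + 4\right) 7}{81} = -13806 - \frac{\left(-20 + 4\right) 7}{81} = -13806 - \frac{\left(-16\right) 7}{81} = -13806 - \frac{1}{81} \left(-112\right) = -13806 - - \frac{112}{81} = -13806 + \frac{112}{81} = - \frac{1118174}{81}$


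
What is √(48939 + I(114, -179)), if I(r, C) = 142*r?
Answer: √65127 ≈ 255.20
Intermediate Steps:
√(48939 + I(114, -179)) = √(48939 + 142*114) = √(48939 + 16188) = √65127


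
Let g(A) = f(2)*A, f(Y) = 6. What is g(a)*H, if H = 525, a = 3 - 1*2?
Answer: 3150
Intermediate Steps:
a = 1 (a = 3 - 2 = 1)
g(A) = 6*A
g(a)*H = (6*1)*525 = 6*525 = 3150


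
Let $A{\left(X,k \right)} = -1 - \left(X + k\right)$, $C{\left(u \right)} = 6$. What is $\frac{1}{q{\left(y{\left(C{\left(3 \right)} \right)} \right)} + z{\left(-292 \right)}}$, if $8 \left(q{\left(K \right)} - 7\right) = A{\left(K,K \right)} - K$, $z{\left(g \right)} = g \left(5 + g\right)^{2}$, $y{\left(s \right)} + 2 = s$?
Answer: $- \frac{8}{192413941} \approx -4.1577 \cdot 10^{-8}$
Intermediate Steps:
$y{\left(s \right)} = -2 + s$
$A{\left(X,k \right)} = -1 - X - k$ ($A{\left(X,k \right)} = -1 - \left(X + k\right) = -1 - X - k$)
$q{\left(K \right)} = \frac{55}{8} - \frac{3 K}{8}$ ($q{\left(K \right)} = 7 + \frac{\left(-1 - K - K\right) - K}{8} = 7 + \frac{\left(-1 - 2 K\right) - K}{8} = 7 + \frac{-1 - 3 K}{8} = 7 - \left(\frac{1}{8} + \frac{3 K}{8}\right) = \frac{55}{8} - \frac{3 K}{8}$)
$\frac{1}{q{\left(y{\left(C{\left(3 \right)} \right)} \right)} + z{\left(-292 \right)}} = \frac{1}{\left(\frac{55}{8} - \frac{3 \left(-2 + 6\right)}{8}\right) - 292 \left(5 - 292\right)^{2}} = \frac{1}{\left(\frac{55}{8} - \frac{3}{2}\right) - 292 \left(-287\right)^{2}} = \frac{1}{\left(\frac{55}{8} - \frac{3}{2}\right) - 24051748} = \frac{1}{\frac{43}{8} - 24051748} = \frac{1}{- \frac{192413941}{8}} = - \frac{8}{192413941}$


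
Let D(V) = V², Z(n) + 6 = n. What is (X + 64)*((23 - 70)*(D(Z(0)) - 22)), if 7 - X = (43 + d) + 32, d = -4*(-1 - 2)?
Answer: 10528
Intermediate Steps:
Z(n) = -6 + n
d = 12 (d = -4*(-3) = 12)
X = -80 (X = 7 - ((43 + 12) + 32) = 7 - (55 + 32) = 7 - 1*87 = 7 - 87 = -80)
(X + 64)*((23 - 70)*(D(Z(0)) - 22)) = (-80 + 64)*((23 - 70)*((-6 + 0)² - 22)) = -(-752)*((-6)² - 22) = -(-752)*(36 - 22) = -(-752)*14 = -16*(-658) = 10528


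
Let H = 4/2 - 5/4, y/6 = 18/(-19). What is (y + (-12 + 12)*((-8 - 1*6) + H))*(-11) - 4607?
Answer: -86345/19 ≈ -4544.5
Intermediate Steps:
y = -108/19 (y = 6*(18/(-19)) = 6*(18*(-1/19)) = 6*(-18/19) = -108/19 ≈ -5.6842)
H = ¾ (H = 4*(½) - 5*¼ = 2 - 5/4 = ¾ ≈ 0.75000)
(y + (-12 + 12)*((-8 - 1*6) + H))*(-11) - 4607 = (-108/19 + (-12 + 12)*((-8 - 1*6) + ¾))*(-11) - 4607 = (-108/19 + 0*((-8 - 6) + ¾))*(-11) - 4607 = (-108/19 + 0*(-14 + ¾))*(-11) - 4607 = (-108/19 + 0*(-53/4))*(-11) - 4607 = (-108/19 + 0)*(-11) - 4607 = -108/19*(-11) - 4607 = 1188/19 - 4607 = -86345/19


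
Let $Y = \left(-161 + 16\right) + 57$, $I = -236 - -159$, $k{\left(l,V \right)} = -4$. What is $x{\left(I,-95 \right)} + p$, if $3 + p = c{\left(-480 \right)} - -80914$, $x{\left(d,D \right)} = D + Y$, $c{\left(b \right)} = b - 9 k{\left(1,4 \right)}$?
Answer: $80284$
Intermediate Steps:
$I = -77$ ($I = -236 + 159 = -77$)
$Y = -88$ ($Y = -145 + 57 = -88$)
$c{\left(b \right)} = 36 + b$ ($c{\left(b \right)} = b - -36 = b + 36 = 36 + b$)
$x{\left(d,D \right)} = -88 + D$ ($x{\left(d,D \right)} = D - 88 = -88 + D$)
$p = 80467$ ($p = -3 + \left(\left(36 - 480\right) - -80914\right) = -3 + \left(-444 + 80914\right) = -3 + 80470 = 80467$)
$x{\left(I,-95 \right)} + p = \left(-88 - 95\right) + 80467 = -183 + 80467 = 80284$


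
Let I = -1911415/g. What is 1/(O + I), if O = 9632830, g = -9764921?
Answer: 9764921/94063825867845 ≈ 1.0381e-7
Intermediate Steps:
I = 1911415/9764921 (I = -1911415/(-9764921) = -1911415*(-1/9764921) = 1911415/9764921 ≈ 0.19574)
1/(O + I) = 1/(9632830 + 1911415/9764921) = 1/(94063825867845/9764921) = 9764921/94063825867845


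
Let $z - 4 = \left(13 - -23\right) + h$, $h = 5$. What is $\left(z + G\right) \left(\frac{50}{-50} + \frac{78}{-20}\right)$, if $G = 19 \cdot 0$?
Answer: $- \frac{441}{2} \approx -220.5$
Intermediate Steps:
$z = 45$ ($z = 4 + \left(\left(13 - -23\right) + 5\right) = 4 + \left(\left(13 + 23\right) + 5\right) = 4 + \left(36 + 5\right) = 4 + 41 = 45$)
$G = 0$
$\left(z + G\right) \left(\frac{50}{-50} + \frac{78}{-20}\right) = \left(45 + 0\right) \left(\frac{50}{-50} + \frac{78}{-20}\right) = 45 \left(50 \left(- \frac{1}{50}\right) + 78 \left(- \frac{1}{20}\right)\right) = 45 \left(-1 - \frac{39}{10}\right) = 45 \left(- \frac{49}{10}\right) = - \frac{441}{2}$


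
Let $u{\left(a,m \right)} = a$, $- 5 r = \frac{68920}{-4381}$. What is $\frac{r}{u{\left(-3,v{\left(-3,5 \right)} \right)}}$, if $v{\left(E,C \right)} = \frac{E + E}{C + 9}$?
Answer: $- \frac{13784}{13143} \approx -1.0488$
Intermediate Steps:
$r = \frac{13784}{4381}$ ($r = - \frac{68920 \frac{1}{-4381}}{5} = - \frac{68920 \left(- \frac{1}{4381}\right)}{5} = \left(- \frac{1}{5}\right) \left(- \frac{68920}{4381}\right) = \frac{13784}{4381} \approx 3.1463$)
$v{\left(E,C \right)} = \frac{2 E}{9 + C}$
$\frac{r}{u{\left(-3,v{\left(-3,5 \right)} \right)}} = \frac{13784}{4381 \left(-3\right)} = \frac{13784}{4381} \left(- \frac{1}{3}\right) = - \frac{13784}{13143}$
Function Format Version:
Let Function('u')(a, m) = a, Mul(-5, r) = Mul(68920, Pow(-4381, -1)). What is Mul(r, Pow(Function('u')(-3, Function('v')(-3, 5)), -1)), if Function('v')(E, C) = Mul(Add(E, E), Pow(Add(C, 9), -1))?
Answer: Rational(-13784, 13143) ≈ -1.0488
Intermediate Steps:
r = Rational(13784, 4381) (r = Mul(Rational(-1, 5), Mul(68920, Pow(-4381, -1))) = Mul(Rational(-1, 5), Mul(68920, Rational(-1, 4381))) = Mul(Rational(-1, 5), Rational(-68920, 4381)) = Rational(13784, 4381) ≈ 3.1463)
Function('v')(E, C) = Mul(2, E, Pow(Add(9, C), -1)) (Function('v')(E, C) = Mul(Mul(2, E), Pow(Add(9, C), -1)) = Mul(2, E, Pow(Add(9, C), -1)))
Mul(r, Pow(Function('u')(-3, Function('v')(-3, 5)), -1)) = Mul(Rational(13784, 4381), Pow(-3, -1)) = Mul(Rational(13784, 4381), Rational(-1, 3)) = Rational(-13784, 13143)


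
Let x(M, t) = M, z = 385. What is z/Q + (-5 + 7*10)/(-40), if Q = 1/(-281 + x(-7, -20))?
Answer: -887053/8 ≈ -1.1088e+5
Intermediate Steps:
Q = -1/288 (Q = 1/(-281 - 7) = 1/(-288) = -1/288 ≈ -0.0034722)
z/Q + (-5 + 7*10)/(-40) = 385/(-1/288) + (-5 + 7*10)/(-40) = 385*(-288) + (-5 + 70)*(-1/40) = -110880 + 65*(-1/40) = -110880 - 13/8 = -887053/8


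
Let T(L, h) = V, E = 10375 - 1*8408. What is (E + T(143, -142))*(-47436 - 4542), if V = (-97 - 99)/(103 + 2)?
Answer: -510718502/5 ≈ -1.0214e+8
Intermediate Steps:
E = 1967 (E = 10375 - 8408 = 1967)
V = -28/15 (V = -196/105 = -196*1/105 = -28/15 ≈ -1.8667)
T(L, h) = -28/15
(E + T(143, -142))*(-47436 - 4542) = (1967 - 28/15)*(-47436 - 4542) = (29477/15)*(-51978) = -510718502/5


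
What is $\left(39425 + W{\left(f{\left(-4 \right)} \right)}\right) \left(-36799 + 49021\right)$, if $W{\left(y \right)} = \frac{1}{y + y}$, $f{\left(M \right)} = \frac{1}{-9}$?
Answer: $481797351$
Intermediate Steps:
$f{\left(M \right)} = - \frac{1}{9}$
$W{\left(y \right)} = \frac{1}{2 y}$
$\left(39425 + W{\left(f{\left(-4 \right)} \right)}\right) \left(-36799 + 49021\right) = \left(39425 + \frac{1}{2 \left(- \frac{1}{9}\right)}\right) \left(-36799 + 49021\right) = \left(39425 + \frac{1}{2} \left(-9\right)\right) 12222 = \left(39425 - \frac{9}{2}\right) 12222 = \frac{78841}{2} \cdot 12222 = 481797351$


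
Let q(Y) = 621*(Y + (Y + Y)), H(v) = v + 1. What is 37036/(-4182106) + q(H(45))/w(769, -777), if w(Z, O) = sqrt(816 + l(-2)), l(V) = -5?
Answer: -18518/2091053 + 85698*sqrt(811)/811 ≈ 3009.3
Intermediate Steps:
H(v) = 1 + v
w(Z, O) = sqrt(811) (w(Z, O) = sqrt(816 - 5) = sqrt(811))
q(Y) = 1863*Y (q(Y) = 621*(Y + 2*Y) = 621*(3*Y) = 1863*Y)
37036/(-4182106) + q(H(45))/w(769, -777) = 37036/(-4182106) + (1863*(1 + 45))/(sqrt(811)) = 37036*(-1/4182106) + (1863*46)*(sqrt(811)/811) = -18518/2091053 + 85698*(sqrt(811)/811) = -18518/2091053 + 85698*sqrt(811)/811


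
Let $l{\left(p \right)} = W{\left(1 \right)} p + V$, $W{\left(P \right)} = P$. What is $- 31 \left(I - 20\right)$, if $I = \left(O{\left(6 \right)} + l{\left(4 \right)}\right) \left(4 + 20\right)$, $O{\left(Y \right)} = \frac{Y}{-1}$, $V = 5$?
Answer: $-1612$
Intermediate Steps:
$O{\left(Y \right)} = - Y$ ($O{\left(Y \right)} = Y \left(-1\right) = - Y$)
$l{\left(p \right)} = 5 + p$ ($l{\left(p \right)} = 1 p + 5 = p + 5 = 5 + p$)
$I = 72$ ($I = \left(\left(-1\right) 6 + \left(5 + 4\right)\right) \left(4 + 20\right) = \left(-6 + 9\right) 24 = 3 \cdot 24 = 72$)
$- 31 \left(I - 20\right) = - 31 \left(72 - 20\right) = \left(-31\right) 52 = -1612$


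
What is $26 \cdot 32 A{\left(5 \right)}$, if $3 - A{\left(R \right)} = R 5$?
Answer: $-18304$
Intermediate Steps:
$A{\left(R \right)} = 3 - 5 R$ ($A{\left(R \right)} = 3 - R 5 = 3 - 5 R$)
$26 \cdot 32 A{\left(5 \right)} = 26 \cdot 32 \left(3 - 25\right) = 832 \left(3 - 25\right) = 832 \left(-22\right) = -18304$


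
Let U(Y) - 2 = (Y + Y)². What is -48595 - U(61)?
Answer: -63481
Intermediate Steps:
U(Y) = 2 + 4*Y² (U(Y) = 2 + (Y + Y)² = 2 + (2*Y)² = 2 + 4*Y²)
-48595 - U(61) = -48595 - (2 + 4*61²) = -48595 - (2 + 4*3721) = -48595 - (2 + 14884) = -48595 - 1*14886 = -48595 - 14886 = -63481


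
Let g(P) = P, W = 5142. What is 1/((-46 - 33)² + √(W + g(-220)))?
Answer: 6241/38945159 - √4922/38945159 ≈ 0.00015845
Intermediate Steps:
1/((-46 - 33)² + √(W + g(-220))) = 1/((-46 - 33)² + √(5142 - 220)) = 1/((-79)² + √4922) = 1/(6241 + √4922)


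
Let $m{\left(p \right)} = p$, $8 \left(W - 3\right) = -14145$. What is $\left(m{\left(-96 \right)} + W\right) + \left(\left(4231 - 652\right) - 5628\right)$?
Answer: $- \frac{31281}{8} \approx -3910.1$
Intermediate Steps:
$W = - \frac{14121}{8}$ ($W = 3 + \frac{1}{8} \left(-14145\right) = 3 - \frac{14145}{8} = - \frac{14121}{8} \approx -1765.1$)
$\left(m{\left(-96 \right)} + W\right) + \left(\left(4231 - 652\right) - 5628\right) = \left(-96 - \frac{14121}{8}\right) + \left(\left(4231 - 652\right) - 5628\right) = - \frac{14889}{8} + \left(3579 - 5628\right) = - \frac{14889}{8} - 2049 = - \frac{31281}{8}$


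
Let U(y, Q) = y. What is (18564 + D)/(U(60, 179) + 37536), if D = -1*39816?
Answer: -1771/3133 ≈ -0.56527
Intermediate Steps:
D = -39816
(18564 + D)/(U(60, 179) + 37536) = (18564 - 39816)/(60 + 37536) = -21252/37596 = -21252*1/37596 = -1771/3133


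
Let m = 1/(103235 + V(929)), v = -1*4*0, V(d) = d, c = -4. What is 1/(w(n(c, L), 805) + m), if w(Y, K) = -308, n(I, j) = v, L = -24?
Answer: -104164/32082511 ≈ -0.0032468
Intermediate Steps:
v = 0 (v = -4*0 = 0)
n(I, j) = 0
m = 1/104164 (m = 1/(103235 + 929) = 1/104164 ≈ 9.6002e-6)
1/(w(n(c, L), 805) + m) = 1/(-308 + 1/104164) = 1/(-32082511/104164) = -104164/32082511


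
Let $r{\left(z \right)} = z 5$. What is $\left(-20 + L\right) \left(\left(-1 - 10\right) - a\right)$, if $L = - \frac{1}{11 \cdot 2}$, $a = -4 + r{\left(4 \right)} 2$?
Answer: $\frac{20727}{22} \approx 942.14$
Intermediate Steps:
$r{\left(z \right)} = 5 z$
$a = 36$ ($a = -4 + 5 \cdot 4 \cdot 2 = -4 + 20 \cdot 2 = -4 + 40 = 36$)
$L = - \frac{1}{22} \approx -0.045455$
$\left(-20 + L\right) \left(\left(-1 - 10\right) - a\right) = \left(-20 - \frac{1}{22}\right) \left(\left(-1 - 10\right) - 36\right) = - \frac{441 \left(\left(-1 - 10\right) - 36\right)}{22} = - \frac{441 \left(-11 - 36\right)}{22} = \left(- \frac{441}{22}\right) \left(-47\right) = \frac{20727}{22}$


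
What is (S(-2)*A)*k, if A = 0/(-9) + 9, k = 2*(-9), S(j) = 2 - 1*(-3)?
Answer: -810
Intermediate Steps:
S(j) = 5 (S(j) = 2 + 3 = 5)
k = -18
A = 9 (A = 0*(-1/9) + 9 = 0 + 9 = 9)
(S(-2)*A)*k = (5*9)*(-18) = 45*(-18) = -810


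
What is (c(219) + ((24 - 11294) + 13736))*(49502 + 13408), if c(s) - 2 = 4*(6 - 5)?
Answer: 155513520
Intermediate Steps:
c(s) = 6 (c(s) = 2 + 4*(6 - 5) = 2 + 4*1 = 2 + 4 = 6)
(c(219) + ((24 - 11294) + 13736))*(49502 + 13408) = (6 + ((24 - 11294) + 13736))*(49502 + 13408) = (6 + (-11270 + 13736))*62910 = (6 + 2466)*62910 = 2472*62910 = 155513520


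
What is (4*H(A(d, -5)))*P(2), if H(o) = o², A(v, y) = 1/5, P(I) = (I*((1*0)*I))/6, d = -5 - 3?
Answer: 0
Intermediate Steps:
d = -8
P(I) = 0 (P(I) = (I*(0*I))*(⅙) = (I*0)*(⅙) = 0*(⅙) = 0)
A(v, y) = ⅕
(4*H(A(d, -5)))*P(2) = (4*(⅕)²)*0 = (4*(1/25))*0 = (4/25)*0 = 0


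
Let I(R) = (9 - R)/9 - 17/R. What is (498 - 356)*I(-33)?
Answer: 8094/11 ≈ 735.82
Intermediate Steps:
I(R) = 1 - 17/R - R/9 (I(R) = (9 - R)*(⅑) - 17/R = (1 - R/9) - 17/R = 1 - 17/R - R/9)
(498 - 356)*I(-33) = (498 - 356)*(1 - 17/(-33) - ⅑*(-33)) = 142*(1 - 17*(-1/33) + 11/3) = 142*(1 + 17/33 + 11/3) = 142*(57/11) = 8094/11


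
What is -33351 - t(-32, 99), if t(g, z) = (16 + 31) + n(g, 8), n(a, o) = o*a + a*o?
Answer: -32886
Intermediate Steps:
n(a, o) = 2*a*o (n(a, o) = a*o + a*o = 2*a*o)
t(g, z) = 47 + 16*g (t(g, z) = (16 + 31) + 2*g*8 = 47 + 16*g)
-33351 - t(-32, 99) = -33351 - (47 + 16*(-32)) = -33351 - (47 - 512) = -33351 - 1*(-465) = -33351 + 465 = -32886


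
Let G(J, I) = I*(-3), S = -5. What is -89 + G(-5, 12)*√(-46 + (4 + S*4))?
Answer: -89 - 36*I*√62 ≈ -89.0 - 283.46*I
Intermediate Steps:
G(J, I) = -3*I
-89 + G(-5, 12)*√(-46 + (4 + S*4)) = -89 + (-3*12)*√(-46 + (4 - 5*4)) = -89 - 36*√(-46 + (4 - 20)) = -89 - 36*√(-46 - 16) = -89 - 36*I*√62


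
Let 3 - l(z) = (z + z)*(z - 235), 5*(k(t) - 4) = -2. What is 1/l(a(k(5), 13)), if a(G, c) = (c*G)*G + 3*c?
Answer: 625/7139187 ≈ 8.7545e-5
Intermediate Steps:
k(t) = 18/5 (k(t) = 4 + (1/5)*(-2) = 4 - 2/5 = 18/5)
a(G, c) = 3*c + c*G**2 (a(G, c) = (G*c)*G + 3*c = c*G**2 + 3*c = 3*c + c*G**2)
l(z) = 3 - 2*z*(-235 + z) (l(z) = 3 - (z + z)*(z - 235) = 3 - 2*z*(-235 + z))
1/l(a(k(5), 13)) = 1/(3 - 2*169*(3 + (18/5)**2)**2 + 470*(13*(3 + (18/5)**2))) = 1/(3 - 2*169*(3 + 324/25)**2 + 470*(13*(3 + 324/25))) = 1/(3 - 2*(13*(399/25))**2 + 470*(13*(399/25))) = 1/(3 - 2*(5187/25)**2 + 470*(5187/25)) = 1/(3 - 2*26904969/625 + 487578/5) = 1/(3 - 53809938/625 + 487578/5) = 1/(7139187/625) = 625/7139187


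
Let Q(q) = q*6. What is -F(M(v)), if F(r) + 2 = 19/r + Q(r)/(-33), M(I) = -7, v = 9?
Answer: 265/77 ≈ 3.4416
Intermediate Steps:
Q(q) = 6*q
F(r) = -2 + 19/r - 2*r/11 (F(r) = -2 + (19/r + (6*r)/(-33)) = -2 + (19/r + (6*r)*(-1/33)) = -2 + (19/r - 2*r/11) = -2 + 19/r - 2*r/11)
-F(M(v)) = -(-2 + 19/(-7) - 2/11*(-7)) = -(-2 + 19*(-⅐) + 14/11) = -(-2 - 19/7 + 14/11) = -1*(-265/77) = 265/77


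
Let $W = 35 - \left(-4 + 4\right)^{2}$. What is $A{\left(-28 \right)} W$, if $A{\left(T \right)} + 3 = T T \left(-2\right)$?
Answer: $-54985$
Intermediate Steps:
$A{\left(T \right)} = -3 - 2 T^{2}$ ($A{\left(T \right)} = -3 + T T \left(-2\right) = -3 + T^{2} \left(-2\right) = -3 - 2 T^{2}$)
$W = 35$ ($W = 35 - 0^{2} = 35 - 0 = 35 + 0 = 35$)
$A{\left(-28 \right)} W = \left(-3 - 2 \left(-28\right)^{2}\right) 35 = \left(-3 - 1568\right) 35 = \left(-1571\right) 35 = -54985$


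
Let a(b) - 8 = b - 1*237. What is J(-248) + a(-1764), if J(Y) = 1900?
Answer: -93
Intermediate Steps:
a(b) = -229 + b (a(b) = 8 + (b - 1*237) = 8 + (b - 237) = 8 + (-237 + b) = -229 + b)
J(-248) + a(-1764) = 1900 + (-229 - 1764) = 1900 - 1993 = -93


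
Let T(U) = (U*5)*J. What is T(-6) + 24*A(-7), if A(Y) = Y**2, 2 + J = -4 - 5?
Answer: 1506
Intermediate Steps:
J = -11 (J = -2 + (-4 - 5) = -2 - 9 = -11)
T(U) = -55*U (T(U) = (U*5)*(-11) = (5*U)*(-11) = -55*U)
T(-6) + 24*A(-7) = -55*(-6) + 24*(-7)**2 = 330 + 24*49 = 330 + 1176 = 1506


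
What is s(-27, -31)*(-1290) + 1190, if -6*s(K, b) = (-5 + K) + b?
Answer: -12355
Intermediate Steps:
s(K, b) = ⅚ - K/6 - b/6 (s(K, b) = -((-5 + K) + b)/6 = -(-5 + K + b)/6 = ⅚ - K/6 - b/6)
s(-27, -31)*(-1290) + 1190 = (⅚ - ⅙*(-27) - ⅙*(-31))*(-1290) + 1190 = (⅚ + 9/2 + 31/6)*(-1290) + 1190 = (21/2)*(-1290) + 1190 = -13545 + 1190 = -12355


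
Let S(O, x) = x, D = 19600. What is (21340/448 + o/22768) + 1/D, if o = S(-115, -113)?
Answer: 1328411373/27890800 ≈ 47.629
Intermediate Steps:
o = -113
(21340/448 + o/22768) + 1/D = (21340/448 - 113/22768) + 1/19600 = (21340*(1/448) - 113*1/22768) + 1/19600 = (5335/112 - 113/22768) + 1/19600 = 3795457/79688 + 1/19600 = 1328411373/27890800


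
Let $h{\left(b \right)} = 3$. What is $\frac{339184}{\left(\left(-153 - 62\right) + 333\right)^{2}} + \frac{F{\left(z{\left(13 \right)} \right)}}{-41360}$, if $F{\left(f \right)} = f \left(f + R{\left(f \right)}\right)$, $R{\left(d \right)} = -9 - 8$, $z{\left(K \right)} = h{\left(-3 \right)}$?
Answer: $\frac{1753654381}{71987080} \approx 24.361$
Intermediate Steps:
$z{\left(K \right)} = 3$
$R{\left(d \right)} = -17$ ($R{\left(d \right)} = -9 - 8 = -17$)
$F{\left(f \right)} = f \left(-17 + f\right)$ ($F{\left(f \right)} = f \left(f - 17\right) = f \left(-17 + f\right)$)
$\frac{339184}{\left(\left(-153 - 62\right) + 333\right)^{2}} + \frac{F{\left(z{\left(13 \right)} \right)}}{-41360} = \frac{339184}{\left(\left(-153 - 62\right) + 333\right)^{2}} + \frac{3 \left(-17 + 3\right)}{-41360} = \frac{339184}{\left(-215 + 333\right)^{2}} + 3 \left(-14\right) \left(- \frac{1}{41360}\right) = \frac{339184}{118^{2}} - - \frac{21}{20680} = \frac{339184}{13924} + \frac{21}{20680} = 339184 \cdot \frac{1}{13924} + \frac{21}{20680} = \frac{84796}{3481} + \frac{21}{20680} = \frac{1753654381}{71987080}$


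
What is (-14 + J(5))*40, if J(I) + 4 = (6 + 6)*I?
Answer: 1680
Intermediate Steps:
J(I) = -4 + 12*I (J(I) = -4 + (6 + 6)*I = -4 + 12*I)
(-14 + J(5))*40 = (-14 + (-4 + 12*5))*40 = (-14 + (-4 + 60))*40 = (-14 + 56)*40 = 42*40 = 1680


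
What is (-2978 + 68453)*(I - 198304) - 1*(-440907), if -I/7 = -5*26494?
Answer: 47730799257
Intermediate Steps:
I = 927290 (I = -(-35)*26494 = -7*(-132470) = 927290)
(-2978 + 68453)*(I - 198304) - 1*(-440907) = (-2978 + 68453)*(927290 - 198304) - 1*(-440907) = 65475*728986 + 440907 = 47730358350 + 440907 = 47730799257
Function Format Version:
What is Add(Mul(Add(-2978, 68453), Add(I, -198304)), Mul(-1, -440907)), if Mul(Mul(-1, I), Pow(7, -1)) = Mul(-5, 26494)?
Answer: 47730799257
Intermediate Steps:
I = 927290 (I = Mul(-7, Mul(-5, 26494)) = Mul(-7, -132470) = 927290)
Add(Mul(Add(-2978, 68453), Add(I, -198304)), Mul(-1, -440907)) = Add(Mul(Add(-2978, 68453), Add(927290, -198304)), Mul(-1, -440907)) = Add(Mul(65475, 728986), 440907) = Add(47730358350, 440907) = 47730799257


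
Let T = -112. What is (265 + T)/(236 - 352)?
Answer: -153/116 ≈ -1.3190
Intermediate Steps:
(265 + T)/(236 - 352) = (265 - 112)/(236 - 352) = 153/(-116) = 153*(-1/116) = -153/116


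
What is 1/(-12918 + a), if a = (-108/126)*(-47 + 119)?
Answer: -7/90858 ≈ -7.7043e-5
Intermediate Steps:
a = -432/7 (a = -108*1/126*72 = -6/7*72 = -432/7 ≈ -61.714)
1/(-12918 + a) = 1/(-12918 - 432/7) = 1/(-90858/7) = -7/90858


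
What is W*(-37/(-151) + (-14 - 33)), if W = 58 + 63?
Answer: -854260/151 ≈ -5657.4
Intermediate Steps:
W = 121
W*(-37/(-151) + (-14 - 33)) = 121*(-37/(-151) + (-14 - 33)) = 121*(-37*(-1/151) - 47) = 121*(37/151 - 47) = 121*(-7060/151) = -854260/151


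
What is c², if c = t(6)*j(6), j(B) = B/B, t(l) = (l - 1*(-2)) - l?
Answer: 4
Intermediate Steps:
t(l) = 2 (t(l) = (l + 2) - l = (2 + l) - l = 2)
j(B) = 1
c = 2 (c = 2*1 = 2)
c² = 2² = 4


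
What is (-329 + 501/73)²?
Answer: 553002256/5329 ≈ 1.0377e+5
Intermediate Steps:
(-329 + 501/73)² = (-23516/73)² = 553002256/5329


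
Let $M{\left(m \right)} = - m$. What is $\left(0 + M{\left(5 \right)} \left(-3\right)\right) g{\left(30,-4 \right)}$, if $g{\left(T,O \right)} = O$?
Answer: $-60$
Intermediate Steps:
$\left(0 + M{\left(5 \right)} \left(-3\right)\right) g{\left(30,-4 \right)} = \left(0 + \left(-1\right) 5 \left(-3\right)\right) \left(-4\right) = \left(0 - -15\right) \left(-4\right) = \left(0 + 15\right) \left(-4\right) = 15 \left(-4\right) = -60$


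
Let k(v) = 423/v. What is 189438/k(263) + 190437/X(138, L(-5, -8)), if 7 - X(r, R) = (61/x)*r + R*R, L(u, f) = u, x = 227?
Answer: 67187862511/587688 ≈ 1.1433e+5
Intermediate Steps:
X(r, R) = 7 - R² - 61*r/227 (X(r, R) = 7 - ((61/227)*r + R*R) = 7 - ((61*(1/227))*r + R²) = 7 - (61*r/227 + R²) = 7 - (R² + 61*r/227) = 7 + (-R² - 61*r/227) = 7 - R² - 61*r/227)
189438/k(263) + 190437/X(138, L(-5, -8)) = 189438/((423/263)) + 190437/(7 - 1*(-5)² - 61/227*138) = 189438/((423*(1/263))) + 190437/(7 - 1*25 - 8418/227) = 189438/(423/263) + 190437/(7 - 25 - 8418/227) = 189438*(263/423) + 190437/(-12504/227) = 16607398/141 + 190437*(-227/12504) = 16607398/141 - 14409733/4168 = 67187862511/587688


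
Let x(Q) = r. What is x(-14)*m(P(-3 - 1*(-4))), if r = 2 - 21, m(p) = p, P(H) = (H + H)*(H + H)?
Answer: -76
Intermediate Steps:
P(H) = 4*H² (P(H) = (2*H)*(2*H) = 4*H²)
r = -19
x(Q) = -19
x(-14)*m(P(-3 - 1*(-4))) = -76*(-3 - 1*(-4))² = -76*(-3 + 4)² = -76*1² = -76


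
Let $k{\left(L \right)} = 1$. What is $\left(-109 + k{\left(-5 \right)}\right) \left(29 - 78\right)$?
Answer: $5292$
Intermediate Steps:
$\left(-109 + k{\left(-5 \right)}\right) \left(29 - 78\right) = \left(-109 + 1\right) \left(29 - 78\right) = - 108 \left(29 - 78\right) = \left(-108\right) \left(-49\right) = 5292$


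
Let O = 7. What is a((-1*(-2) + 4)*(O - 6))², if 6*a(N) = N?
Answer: 1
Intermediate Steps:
a(N) = N/6
a((-1*(-2) + 4)*(O - 6))² = (((-1*(-2) + 4)*(7 - 6))/6)² = (((2 + 4)*1)/6)² = ((6*1)/6)² = ((⅙)*6)² = 1² = 1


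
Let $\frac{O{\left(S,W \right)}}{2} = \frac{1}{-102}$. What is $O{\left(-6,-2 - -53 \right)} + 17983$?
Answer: $\frac{917132}{51} \approx 17983.0$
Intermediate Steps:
$O{\left(S,W \right)} = - \frac{1}{51}$ ($O{\left(S,W \right)} = \frac{2}{-102} = 2 \left(- \frac{1}{102}\right) = - \frac{1}{51}$)
$O{\left(-6,-2 - -53 \right)} + 17983 = - \frac{1}{51} + 17983 = \frac{917132}{51}$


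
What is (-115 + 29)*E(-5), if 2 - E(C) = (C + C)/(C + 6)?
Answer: -1032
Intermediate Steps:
E(C) = 2 - 2*C/(6 + C) (E(C) = 2 - (C + C)/(C + 6) = 2 - 2*C/(6 + C))
(-115 + 29)*E(-5) = (-115 + 29)*(12/(6 - 5)) = -1032/1 = -1032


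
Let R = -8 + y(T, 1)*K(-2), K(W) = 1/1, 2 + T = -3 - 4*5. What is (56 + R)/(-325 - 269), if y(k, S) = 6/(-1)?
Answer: -7/99 ≈ -0.070707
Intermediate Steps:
T = -25 (T = -2 + (-3 - 4*5) = -2 + (-3 - 1*20) = -2 + (-3 - 20) = -2 - 23 = -25)
y(k, S) = -6 (y(k, S) = 6*(-1) = -6)
K(W) = 1
R = -14 (R = -8 - 6*1 = -8 - 6 = -14)
(56 + R)/(-325 - 269) = (56 - 14)/(-325 - 269) = 42/(-594) = 42*(-1/594) = -7/99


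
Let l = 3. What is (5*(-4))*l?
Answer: -60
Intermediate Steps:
(5*(-4))*l = (5*(-4))*3 = -20*3 = -60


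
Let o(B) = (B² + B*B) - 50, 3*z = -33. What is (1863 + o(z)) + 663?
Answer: 2718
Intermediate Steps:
z = -11 (z = (⅓)*(-33) = -11)
o(B) = -50 + 2*B² (o(B) = (B² + B²) - 50 = 2*B² - 50 = -50 + 2*B²)
(1863 + o(z)) + 663 = (1863 + (-50 + 2*(-11)²)) + 663 = (1863 + (-50 + 2*121)) + 663 = (1863 + (-50 + 242)) + 663 = (1863 + 192) + 663 = 2055 + 663 = 2718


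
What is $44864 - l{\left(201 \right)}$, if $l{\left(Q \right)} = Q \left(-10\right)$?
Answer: $46874$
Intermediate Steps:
$l{\left(Q \right)} = - 10 Q$
$44864 - l{\left(201 \right)} = 44864 - \left(-10\right) 201 = 44864 - -2010 = 44864 + 2010 = 46874$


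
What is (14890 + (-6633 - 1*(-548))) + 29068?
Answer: 37873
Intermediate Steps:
(14890 + (-6633 - 1*(-548))) + 29068 = (14890 + (-6633 + 548)) + 29068 = (14890 - 6085) + 29068 = 8805 + 29068 = 37873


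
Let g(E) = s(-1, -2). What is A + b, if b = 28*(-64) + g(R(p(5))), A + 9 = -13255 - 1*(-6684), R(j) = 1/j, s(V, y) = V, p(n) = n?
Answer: -8373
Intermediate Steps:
A = -6580 (A = -9 + (-13255 - 1*(-6684)) = -9 + (-13255 + 6684) = -9 - 6571 = -6580)
g(E) = -1
b = -1793 (b = 28*(-64) - 1 = -1792 - 1 = -1793)
A + b = -6580 - 1793 = -8373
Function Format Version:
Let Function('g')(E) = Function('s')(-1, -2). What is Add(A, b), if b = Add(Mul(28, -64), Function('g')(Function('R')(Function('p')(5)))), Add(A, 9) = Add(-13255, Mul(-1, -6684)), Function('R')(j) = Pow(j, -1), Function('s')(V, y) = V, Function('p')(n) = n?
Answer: -8373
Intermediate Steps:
A = -6580 (A = Add(-9, Add(-13255, Mul(-1, -6684))) = Add(-9, Add(-13255, 6684)) = Add(-9, -6571) = -6580)
Function('g')(E) = -1
b = -1793 (b = Add(Mul(28, -64), -1) = Add(-1792, -1) = -1793)
Add(A, b) = Add(-6580, -1793) = -8373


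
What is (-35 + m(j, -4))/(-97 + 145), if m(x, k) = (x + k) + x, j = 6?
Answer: -9/16 ≈ -0.56250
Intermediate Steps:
m(x, k) = k + 2*x (m(x, k) = (k + x) + x = k + 2*x)
(-35 + m(j, -4))/(-97 + 145) = (-35 + (-4 + 2*6))/(-97 + 145) = (-35 + (-4 + 12))/48 = (-35 + 8)/48 = (1/48)*(-27) = -9/16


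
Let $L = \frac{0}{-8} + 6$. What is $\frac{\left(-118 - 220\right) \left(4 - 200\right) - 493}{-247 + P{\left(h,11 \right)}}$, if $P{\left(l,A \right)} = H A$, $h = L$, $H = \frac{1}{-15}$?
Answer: $- \frac{986325}{3716} \approx -265.43$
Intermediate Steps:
$H = - \frac{1}{15} \approx -0.066667$
$L = 6$ ($L = 0 \left(- \frac{1}{8}\right) + 6 = 0 + 6 = 6$)
$h = 6$
$P{\left(l,A \right)} = - \frac{A}{15}$
$\frac{\left(-118 - 220\right) \left(4 - 200\right) - 493}{-247 + P{\left(h,11 \right)}} = \frac{\left(-118 - 220\right) \left(4 - 200\right) - 493}{-247 - \frac{11}{15}} = \frac{\left(-338\right) \left(-196\right) - 493}{-247 - \frac{11}{15}} = \frac{66248 - 493}{- \frac{3716}{15}} = 65755 \left(- \frac{15}{3716}\right) = - \frac{986325}{3716}$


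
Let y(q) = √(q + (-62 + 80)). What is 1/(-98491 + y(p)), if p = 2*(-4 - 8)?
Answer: -98491/9700477087 - I*√6/9700477087 ≈ -1.0153e-5 - 2.5251e-10*I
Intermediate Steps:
p = -24 (p = 2*(-12) = -24)
y(q) = √(18 + q) (y(q) = √(q + 18) = √(18 + q))
1/(-98491 + y(p)) = 1/(-98491 + √(18 - 24)) = 1/(-98491 + √(-6)) = 1/(-98491 + I*√6)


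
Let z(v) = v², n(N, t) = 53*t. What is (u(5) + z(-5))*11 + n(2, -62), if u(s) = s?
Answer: -2956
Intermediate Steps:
(u(5) + z(-5))*11 + n(2, -62) = (5 + (-5)²)*11 + 53*(-62) = (5 + 25)*11 - 3286 = 30*11 - 3286 = 330 - 3286 = -2956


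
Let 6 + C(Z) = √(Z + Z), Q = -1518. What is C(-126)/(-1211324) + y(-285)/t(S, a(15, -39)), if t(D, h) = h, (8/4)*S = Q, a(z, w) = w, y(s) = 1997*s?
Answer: 114903166369/7873606 - 3*I*√7/605662 ≈ 14593.0 - 1.3105e-5*I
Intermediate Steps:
C(Z) = -6 + √2*√Z (C(Z) = -6 + √(Z + Z) = -6 + √(2*Z) = -6 + √2*√Z)
S = -759 (S = (½)*(-1518) = -759)
C(-126)/(-1211324) + y(-285)/t(S, a(15, -39)) = (-6 + √2*√(-126))/(-1211324) + (1997*(-285))/(-39) = (-6 + √2*(3*I*√14))*(-1/1211324) - 569145*(-1/39) = (-6 + 6*I*√7)*(-1/1211324) + 189715/13 = (3/605662 - 3*I*√7/605662) + 189715/13 = 114903166369/7873606 - 3*I*√7/605662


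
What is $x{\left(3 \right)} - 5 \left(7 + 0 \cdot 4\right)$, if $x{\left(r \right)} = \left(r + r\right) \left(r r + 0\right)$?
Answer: $19$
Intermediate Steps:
$x{\left(r \right)} = 2 r^{3}$ ($x{\left(r \right)} = 2 r \left(r^{2} + 0\right) = 2 r r^{2} = 2 r^{3}$)
$x{\left(3 \right)} - 5 \left(7 + 0 \cdot 4\right) = 2 \cdot 3^{3} - 5 \left(7 + 0 \cdot 4\right) = 2 \cdot 27 - 5 \left(7 + 0\right) = 54 - 35 = 19$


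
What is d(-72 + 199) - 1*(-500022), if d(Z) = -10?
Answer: 500012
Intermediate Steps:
d(-72 + 199) - 1*(-500022) = -10 - 1*(-500022) = -10 + 500022 = 500012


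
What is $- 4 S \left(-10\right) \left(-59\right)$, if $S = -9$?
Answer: $21240$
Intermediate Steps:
$- 4 S \left(-10\right) \left(-59\right) = \left(-4\right) \left(-9\right) \left(-10\right) \left(-59\right) = 36 \left(-10\right) \left(-59\right) = \left(-360\right) \left(-59\right) = 21240$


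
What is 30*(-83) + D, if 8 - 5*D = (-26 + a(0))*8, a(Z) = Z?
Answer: -12234/5 ≈ -2446.8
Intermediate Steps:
D = 216/5 (D = 8/5 - (-26 + 0)*8/5 = 8/5 - (-26)*8/5 = 8/5 - 1/5*(-208) = 8/5 + 208/5 = 216/5 ≈ 43.200)
30*(-83) + D = 30*(-83) + 216/5 = -2490 + 216/5 = -12234/5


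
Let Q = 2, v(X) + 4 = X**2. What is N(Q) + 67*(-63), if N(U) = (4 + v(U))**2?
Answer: -4205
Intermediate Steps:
v(X) = -4 + X**2
N(U) = U**4 (N(U) = (4 + (-4 + U**2))**2 = (U**2)**2 = U**4)
N(Q) + 67*(-63) = 2**4 + 67*(-63) = 16 - 4221 = -4205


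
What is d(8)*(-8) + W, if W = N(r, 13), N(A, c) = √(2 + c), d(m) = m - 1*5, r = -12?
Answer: -24 + √15 ≈ -20.127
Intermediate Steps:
d(m) = -5 + m (d(m) = m - 5 = -5 + m)
W = √15 (W = √(2 + 13) = √15 ≈ 3.8730)
d(8)*(-8) + W = (-5 + 8)*(-8) + √15 = 3*(-8) + √15 = -24 + √15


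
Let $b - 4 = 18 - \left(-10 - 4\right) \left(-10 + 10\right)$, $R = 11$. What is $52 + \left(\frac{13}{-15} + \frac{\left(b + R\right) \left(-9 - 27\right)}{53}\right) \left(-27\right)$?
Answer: $\frac{180361}{265} \approx 680.61$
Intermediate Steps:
$b = 22$ ($b = 4 + \left(18 - \left(-10 - 4\right) \left(-10 + 10\right)\right) = 4 + \left(18 - \left(-14\right) 0\right) = 4 + \left(18 - 0\right) = 4 + \left(18 + 0\right) = 4 + 18 = 22$)
$52 + \left(\frac{13}{-15} + \frac{\left(b + R\right) \left(-9 - 27\right)}{53}\right) \left(-27\right) = 52 + \left(\frac{13}{-15} + \frac{\left(22 + 11\right) \left(-9 - 27\right)}{53}\right) \left(-27\right) = 52 + \left(13 \left(- \frac{1}{15}\right) + 33 \left(-36\right) \frac{1}{53}\right) \left(-27\right) = 52 + \left(- \frac{13}{15} - \frac{1188}{53}\right) \left(-27\right) = 52 - - \frac{166581}{265} = 52 + \frac{166581}{265} = \frac{180361}{265}$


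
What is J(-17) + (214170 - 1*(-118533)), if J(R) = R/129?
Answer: 42918670/129 ≈ 3.3270e+5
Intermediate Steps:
J(R) = R/129 (J(R) = R*(1/129) = R/129)
J(-17) + (214170 - 1*(-118533)) = (1/129)*(-17) + (214170 - 1*(-118533)) = -17/129 + (214170 + 118533) = -17/129 + 332703 = 42918670/129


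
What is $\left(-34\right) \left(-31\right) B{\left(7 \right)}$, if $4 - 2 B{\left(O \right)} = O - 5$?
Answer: $1054$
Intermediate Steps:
$B{\left(O \right)} = \frac{9}{2} - \frac{O}{2}$ ($B{\left(O \right)} = 2 - \frac{O - 5}{2} = 2 - \frac{-5 + O}{2} = 2 - \left(- \frac{5}{2} + \frac{O}{2}\right) = \frac{9}{2} - \frac{O}{2}$)
$\left(-34\right) \left(-31\right) B{\left(7 \right)} = \left(-34\right) \left(-31\right) \left(\frac{9}{2} - \frac{7}{2}\right) = 1054 \left(\frac{9}{2} - \frac{7}{2}\right) = 1054 \cdot 1 = 1054$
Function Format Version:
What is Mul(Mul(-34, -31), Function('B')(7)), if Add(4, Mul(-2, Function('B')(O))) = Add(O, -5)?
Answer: 1054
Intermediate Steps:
Function('B')(O) = Add(Rational(9, 2), Mul(Rational(-1, 2), O)) (Function('B')(O) = Add(2, Mul(Rational(-1, 2), Add(O, -5))) = Add(2, Mul(Rational(-1, 2), Add(-5, O))) = Add(2, Add(Rational(5, 2), Mul(Rational(-1, 2), O))) = Add(Rational(9, 2), Mul(Rational(-1, 2), O)))
Mul(Mul(-34, -31), Function('B')(7)) = Mul(Mul(-34, -31), Add(Rational(9, 2), Mul(Rational(-1, 2), 7))) = Mul(1054, Add(Rational(9, 2), Rational(-7, 2))) = Mul(1054, 1) = 1054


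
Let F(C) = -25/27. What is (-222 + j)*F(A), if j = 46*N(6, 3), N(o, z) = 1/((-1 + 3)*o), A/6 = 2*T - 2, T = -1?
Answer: 32725/162 ≈ 202.01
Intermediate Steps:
A = -24 (A = 6*(2*(-1) - 2) = 6*(-2 - 2) = 6*(-4) = -24)
N(o, z) = 1/(2*o)
F(C) = -25/27 (F(C) = -25*1/27 = -25/27)
j = 23/6 (j = 46*((½)/6) = 46*((½)*(⅙)) = 46*(1/12) = 23/6 ≈ 3.8333)
(-222 + j)*F(A) = (-222 + 23/6)*(-25/27) = -1309/6*(-25/27) = 32725/162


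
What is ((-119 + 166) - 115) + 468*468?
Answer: 218956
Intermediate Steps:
((-119 + 166) - 115) + 468*468 = (47 - 115) + 219024 = -68 + 219024 = 218956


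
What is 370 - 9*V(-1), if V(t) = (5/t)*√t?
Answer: 370 + 45*I ≈ 370.0 + 45.0*I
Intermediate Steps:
V(t) = 5/√t
370 - 9*V(-1) = 370 - 45/√(-1) = 370 - 45*(-I) = 370 - (-45)*I = 370 + 45*I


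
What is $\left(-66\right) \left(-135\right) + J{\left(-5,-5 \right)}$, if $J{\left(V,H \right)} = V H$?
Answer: $8935$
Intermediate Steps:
$J{\left(V,H \right)} = H V$
$\left(-66\right) \left(-135\right) + J{\left(-5,-5 \right)} = \left(-66\right) \left(-135\right) - -25 = 8910 + 25 = 8935$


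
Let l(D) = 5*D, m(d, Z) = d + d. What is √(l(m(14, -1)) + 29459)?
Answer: √29599 ≈ 172.04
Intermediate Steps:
m(d, Z) = 2*d
√(l(m(14, -1)) + 29459) = √(5*(2*14) + 29459) = √(5*28 + 29459) = √(140 + 29459) = √29599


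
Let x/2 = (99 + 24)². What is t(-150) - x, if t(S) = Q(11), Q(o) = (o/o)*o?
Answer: -30247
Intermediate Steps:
Q(o) = o (Q(o) = 1*o = o)
t(S) = 11
x = 30258 (x = 2*(99 + 24)² = 2*123² = 2*15129 = 30258)
t(-150) - x = 11 - 1*30258 = 11 - 30258 = -30247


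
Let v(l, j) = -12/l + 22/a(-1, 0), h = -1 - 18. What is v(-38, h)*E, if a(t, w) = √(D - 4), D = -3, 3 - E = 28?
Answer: -150/19 + 550*I*√7/7 ≈ -7.8947 + 207.88*I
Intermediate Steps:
E = -25 (E = 3 - 1*28 = 3 - 28 = -25)
h = -19
a(t, w) = I*√7 (a(t, w) = √(-3 - 4) = √(-7) = I*√7)
v(l, j) = -12/l - 22*I*√7/7 (v(l, j) = -12/l + 22/((I*√7)) = -12/l + 22*(-I*√7/7) = -12/l - 22*I*√7/7)
v(-38, h)*E = (-12/(-38) - 22*I*√7/7)*(-25) = (-12*(-1/38) - 22*I*√7/7)*(-25) = (6/19 - 22*I*√7/7)*(-25) = -150/19 + 550*I*√7/7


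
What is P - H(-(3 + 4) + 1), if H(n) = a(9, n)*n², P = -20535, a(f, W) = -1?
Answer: -20499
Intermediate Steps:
H(n) = -n²
P - H(-(3 + 4) + 1) = -20535 - (-1)*(-(3 + 4) + 1)² = -20535 - (-1)*(-7 + 1)² = -20535 - (-1)*(-6)² = -20535 - (-1)*36 = -20535 - 1*(-36) = -20535 + 36 = -20499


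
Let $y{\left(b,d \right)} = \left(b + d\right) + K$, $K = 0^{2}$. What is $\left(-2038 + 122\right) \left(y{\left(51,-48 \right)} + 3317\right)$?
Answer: $-6361120$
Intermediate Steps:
$K = 0$
$y{\left(b,d \right)} = b + d$ ($y{\left(b,d \right)} = \left(b + d\right) + 0 = b + d$)
$\left(-2038 + 122\right) \left(y{\left(51,-48 \right)} + 3317\right) = \left(-2038 + 122\right) \left(\left(51 - 48\right) + 3317\right) = - 1916 \left(3 + 3317\right) = \left(-1916\right) 3320 = -6361120$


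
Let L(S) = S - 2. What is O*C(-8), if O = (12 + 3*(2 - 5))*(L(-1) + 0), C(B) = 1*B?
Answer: 72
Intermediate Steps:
L(S) = -2 + S
C(B) = B
O = -9 (O = (12 + 3*(2 - 5))*((-2 - 1) + 0) = (12 + 3*(-3))*(-3 + 0) = (12 - 9)*(-3) = 3*(-3) = -9)
O*C(-8) = -9*(-8) = 72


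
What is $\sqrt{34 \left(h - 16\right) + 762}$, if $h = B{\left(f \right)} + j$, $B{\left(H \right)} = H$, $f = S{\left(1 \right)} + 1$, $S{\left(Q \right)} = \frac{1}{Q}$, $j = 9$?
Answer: $4 \sqrt{37} \approx 24.331$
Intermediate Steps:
$f = 2$ ($f = 1^{-1} + 1 = 1 + 1 = 2$)
$h = 11$ ($h = 2 + 9 = 11$)
$\sqrt{34 \left(h - 16\right) + 762} = \sqrt{34 \left(11 - 16\right) + 762} = \sqrt{34 \left(-5\right) + 762} = \sqrt{-170 + 762} = \sqrt{592} = 4 \sqrt{37}$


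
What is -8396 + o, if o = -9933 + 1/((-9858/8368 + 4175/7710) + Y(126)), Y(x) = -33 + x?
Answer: -5461157387513/297951913 ≈ -18329.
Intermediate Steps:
o = -2959553125965/297951913 (o = -9933 + 1/((-9858/8368 + 4175/7710) + (-33 + 126)) = -9933 + 1/((-9858*1/8368 + 4175*(1/7710)) + 93) = -9933 + 1/((-4929/4184 + 835/1542) + 93) = -9933 + 1/(-2053439/3225864 + 93) = -9933 + 1/(297951913/3225864) = -9933 + 3225864/297951913 = -2959553125965/297951913 ≈ -9933.0)
-8396 + o = -8396 - 2959553125965/297951913 = -5461157387513/297951913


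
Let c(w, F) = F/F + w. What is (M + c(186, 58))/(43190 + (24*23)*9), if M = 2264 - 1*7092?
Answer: -4641/48158 ≈ -0.096370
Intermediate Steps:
M = -4828 (M = 2264 - 7092 = -4828)
c(w, F) = 1 + w
(M + c(186, 58))/(43190 + (24*23)*9) = (-4828 + (1 + 186))/(43190 + (24*23)*9) = (-4828 + 187)/(43190 + 552*9) = -4641/(43190 + 4968) = -4641/48158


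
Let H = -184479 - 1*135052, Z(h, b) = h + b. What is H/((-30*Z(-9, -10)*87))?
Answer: -319531/49590 ≈ -6.4435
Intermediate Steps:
Z(h, b) = b + h
H = -319531 (H = -184479 - 135052 = -319531)
H/((-30*Z(-9, -10)*87)) = -319531*(-1/(2610*(-10 - 9))) = -319531/(-30*(-19)*87) = -319531/(570*87) = -319531/49590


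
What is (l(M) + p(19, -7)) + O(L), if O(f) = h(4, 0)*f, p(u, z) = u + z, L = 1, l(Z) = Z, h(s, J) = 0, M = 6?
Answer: 18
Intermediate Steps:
O(f) = 0 (O(f) = 0*f = 0)
(l(M) + p(19, -7)) + O(L) = (6 + (19 - 7)) + 0 = (6 + 12) + 0 = 18 + 0 = 18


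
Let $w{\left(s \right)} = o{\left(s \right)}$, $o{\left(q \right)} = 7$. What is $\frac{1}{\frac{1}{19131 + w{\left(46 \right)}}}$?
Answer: $19138$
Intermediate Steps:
$w{\left(s \right)} = 7$
$\frac{1}{\frac{1}{19131 + w{\left(46 \right)}}} = \frac{1}{\frac{1}{19131 + 7}} = \frac{1}{\frac{1}{19138}} = 19138$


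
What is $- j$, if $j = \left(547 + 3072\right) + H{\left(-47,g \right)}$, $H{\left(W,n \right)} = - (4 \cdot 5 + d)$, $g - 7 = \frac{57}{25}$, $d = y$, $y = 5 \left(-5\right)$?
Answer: $-3624$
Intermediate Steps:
$y = -25$
$d = -25$
$g = \frac{232}{25}$ ($g = 7 + \frac{57}{25} = \frac{232}{25} \approx 9.28$)
$H{\left(W,n \right)} = 5$ ($H{\left(W,n \right)} = - (4 \cdot 5 - 25) = - (20 - 25) = \left(-1\right) \left(-5\right) = 5$)
$j = 3624$ ($j = \left(547 + 3072\right) + 5 = 3619 + 5 = 3624$)
$- j = \left(-1\right) 3624 = -3624$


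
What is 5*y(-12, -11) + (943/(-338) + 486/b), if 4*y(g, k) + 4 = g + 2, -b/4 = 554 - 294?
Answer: -140319/6760 ≈ -20.757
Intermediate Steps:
b = -1040 (b = -4*(554 - 294) = -4*260 = -1040)
y(g, k) = -½ + g/4 (y(g, k) = -1 + (g + 2)/4 = -1 + (2 + g)/4 = -1 + (½ + g/4) = -½ + g/4)
5*y(-12, -11) + (943/(-338) + 486/b) = 5*(-½ + (¼)*(-12)) + (943/(-338) + 486/(-1040)) = 5*(-½ - 3) + (943*(-1/338) + 486*(-1/1040)) = 5*(-7/2) + (-943/338 - 243/520) = -35/2 - 22019/6760 = -140319/6760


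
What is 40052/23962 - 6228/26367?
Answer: 151135958/105301009 ≈ 1.4353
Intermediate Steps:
40052/23962 - 6228/26367 = 40052*(1/23962) - 6228*1/26367 = 20026/11981 - 2076/8789 = 151135958/105301009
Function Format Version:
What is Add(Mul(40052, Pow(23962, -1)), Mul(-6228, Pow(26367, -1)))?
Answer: Rational(151135958, 105301009) ≈ 1.4353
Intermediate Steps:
Add(Mul(40052, Pow(23962, -1)), Mul(-6228, Pow(26367, -1))) = Add(Mul(40052, Rational(1, 23962)), Mul(-6228, Rational(1, 26367))) = Add(Rational(20026, 11981), Rational(-2076, 8789)) = Rational(151135958, 105301009)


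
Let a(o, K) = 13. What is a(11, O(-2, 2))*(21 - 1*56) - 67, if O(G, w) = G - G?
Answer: -522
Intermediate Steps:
O(G, w) = 0
a(11, O(-2, 2))*(21 - 1*56) - 67 = 13*(21 - 1*56) - 67 = 13*(21 - 56) - 67 = 13*(-35) - 67 = -455 - 67 = -522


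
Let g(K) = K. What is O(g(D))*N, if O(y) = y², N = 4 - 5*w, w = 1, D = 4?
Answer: -16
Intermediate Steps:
N = -1 (N = 4 - 5*1 = 4 - 5 = -1)
O(g(D))*N = 4²*(-1) = 16*(-1) = -16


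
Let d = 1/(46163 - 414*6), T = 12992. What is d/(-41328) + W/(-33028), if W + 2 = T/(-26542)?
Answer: 14909656619617/197807616331751664 ≈ 7.5374e-5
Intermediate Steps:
d = 1/43679 (d = 1/(46163 - 2484) = 1/43679 ≈ 2.2894e-5)
W = -33038/13271 (W = -2 + 12992/(-26542) = -2 + 12992*(-1/26542) = -2 - 6496/13271 = -33038/13271 ≈ -2.4895)
d/(-41328) + W/(-33028) = (1/43679)/(-41328) - 33038/13271/(-33028) = (1/43679)*(-1/41328) - 33038/13271*(-1/33028) = -1/1805165712 + 16519/219157294 = 14909656619617/197807616331751664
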